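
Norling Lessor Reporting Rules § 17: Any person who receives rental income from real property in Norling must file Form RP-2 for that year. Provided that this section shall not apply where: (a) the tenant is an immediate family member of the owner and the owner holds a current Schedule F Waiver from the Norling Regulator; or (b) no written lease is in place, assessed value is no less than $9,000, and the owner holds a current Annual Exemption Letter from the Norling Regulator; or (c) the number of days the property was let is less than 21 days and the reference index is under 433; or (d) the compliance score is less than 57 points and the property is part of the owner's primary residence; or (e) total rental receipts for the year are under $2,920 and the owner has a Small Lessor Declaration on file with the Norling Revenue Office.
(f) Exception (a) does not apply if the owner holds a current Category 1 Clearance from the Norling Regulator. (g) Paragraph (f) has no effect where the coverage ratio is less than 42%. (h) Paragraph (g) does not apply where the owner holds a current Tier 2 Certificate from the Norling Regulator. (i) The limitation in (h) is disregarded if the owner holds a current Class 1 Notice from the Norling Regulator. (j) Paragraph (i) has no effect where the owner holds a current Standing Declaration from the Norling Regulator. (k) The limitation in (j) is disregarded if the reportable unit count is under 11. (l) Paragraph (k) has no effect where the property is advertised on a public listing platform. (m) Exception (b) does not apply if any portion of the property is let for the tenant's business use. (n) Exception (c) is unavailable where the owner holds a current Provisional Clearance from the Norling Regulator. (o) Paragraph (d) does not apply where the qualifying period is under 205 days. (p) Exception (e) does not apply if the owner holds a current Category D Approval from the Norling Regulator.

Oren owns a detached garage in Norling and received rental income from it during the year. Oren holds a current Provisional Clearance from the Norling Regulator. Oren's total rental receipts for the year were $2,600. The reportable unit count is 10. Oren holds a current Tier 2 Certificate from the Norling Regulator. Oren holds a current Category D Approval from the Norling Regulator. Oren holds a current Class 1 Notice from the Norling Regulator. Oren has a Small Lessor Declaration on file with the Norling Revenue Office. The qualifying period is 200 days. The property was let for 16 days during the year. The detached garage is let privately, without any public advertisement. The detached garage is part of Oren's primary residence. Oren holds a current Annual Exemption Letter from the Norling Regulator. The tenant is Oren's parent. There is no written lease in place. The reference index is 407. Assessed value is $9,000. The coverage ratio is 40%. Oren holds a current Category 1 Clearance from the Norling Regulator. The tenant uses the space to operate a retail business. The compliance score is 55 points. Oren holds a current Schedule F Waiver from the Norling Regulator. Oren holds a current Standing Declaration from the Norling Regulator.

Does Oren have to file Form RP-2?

Exception (a): the tenant is an immediate family member; a current Schedule F Waiver is held — every condition holds. As to paragraphs (f)–(l): (f) would limit (a) — a current Category 1 Clearance is held — but (g) sets (f) aside: (g) operates against (f): the coverage ratio is 40%, less than the 42% limit. (h) would limit (g) — a current Tier 2 Certificate is held — but (i) sets (h) aside: (i) operates against (h): a current Class 1 Notice is held. (j) is engaged (a current Standing Declaration is held), but is itself disapplied by (k): (k) operates against (j): the reportable unit count is 10, under the 11 limit. (l), which would lift (k), is inapplicable — the property is let privately without advertisement. Exception (a) stands.
Exception (b): there is no written lease; assessed value is $9,000, meeting the $9,000 threshold; a current Annual Exemption Letter is held — every condition holds. However, paragraph (m) must be considered: (m) applies — the space is let for business use. So (b) is unavailable.
Exception (c) is satisfied on its face — the number of days the property was let is 16 days, less than the 21 days limit; the reference index is 407, under the 433 limit. But applying paragraph (n): (n) operates against (c): a current Provisional Clearance is held. Exception (c) does not apply.
Exception (d): the compliance score is 55 points, less than the 57 points limit; the detached garage is part of the primary residence — every condition holds. But: (o) operates against (d): the qualifying period is 200 days, under the 205 days limit. So (d) is unavailable.
All of (e)'s requirements are met (total rental receipts for the year are $2,600, under the $2,920 limit; a Small Lessor Declaration is on file). However, paragraph (p) must be considered: (p) applies — a current Category D Approval is held. (e) is therefore removed.

No — exception (a) applies; Oren is not required to file Form RP-2.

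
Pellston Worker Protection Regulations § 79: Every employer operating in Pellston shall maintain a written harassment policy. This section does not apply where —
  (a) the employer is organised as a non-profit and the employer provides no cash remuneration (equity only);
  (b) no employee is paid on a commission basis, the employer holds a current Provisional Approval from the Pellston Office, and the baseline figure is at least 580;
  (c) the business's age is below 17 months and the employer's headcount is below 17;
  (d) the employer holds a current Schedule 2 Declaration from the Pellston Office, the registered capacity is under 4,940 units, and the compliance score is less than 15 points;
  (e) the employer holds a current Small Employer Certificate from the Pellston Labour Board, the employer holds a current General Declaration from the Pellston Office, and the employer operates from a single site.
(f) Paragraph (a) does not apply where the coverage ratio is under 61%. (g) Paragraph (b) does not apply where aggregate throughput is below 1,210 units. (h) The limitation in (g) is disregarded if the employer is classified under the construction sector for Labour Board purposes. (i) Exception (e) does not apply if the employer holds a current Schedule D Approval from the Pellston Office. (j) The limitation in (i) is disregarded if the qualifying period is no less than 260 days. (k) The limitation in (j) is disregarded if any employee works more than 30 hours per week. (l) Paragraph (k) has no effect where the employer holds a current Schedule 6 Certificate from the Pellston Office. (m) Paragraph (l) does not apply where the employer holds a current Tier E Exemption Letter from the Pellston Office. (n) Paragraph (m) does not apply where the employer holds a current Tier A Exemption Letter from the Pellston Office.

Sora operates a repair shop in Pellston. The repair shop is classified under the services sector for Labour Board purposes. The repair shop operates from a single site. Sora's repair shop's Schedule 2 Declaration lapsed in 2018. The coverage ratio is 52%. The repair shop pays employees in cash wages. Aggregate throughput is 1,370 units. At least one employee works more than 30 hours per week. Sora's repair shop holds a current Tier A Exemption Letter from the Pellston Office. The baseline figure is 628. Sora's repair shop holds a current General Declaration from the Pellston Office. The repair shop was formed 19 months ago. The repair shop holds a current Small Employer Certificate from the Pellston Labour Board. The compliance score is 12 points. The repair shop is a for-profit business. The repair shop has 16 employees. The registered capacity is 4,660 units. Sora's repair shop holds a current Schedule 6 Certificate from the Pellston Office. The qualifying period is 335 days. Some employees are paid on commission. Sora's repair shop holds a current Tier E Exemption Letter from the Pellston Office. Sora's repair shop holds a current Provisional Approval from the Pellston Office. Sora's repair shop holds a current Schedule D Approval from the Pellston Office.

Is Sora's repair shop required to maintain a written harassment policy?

No — exception (e) applies; Sora's repair shop is not required to maintain a written harassment policy.

Exception (a) fails — the employer is for-profit.
Exception (b) requires that no employee is paid on a commission basis; but some employees are paid on commission, so (b) is unavailable.
Exception (c) fails — the business's age is 19 months, not below 17 months.
Exception (d) requires that the employer holds a current Schedule 2 Declaration from the Pellston Office; but there is no Schedule 2 Declaration in force, so (d) is unavailable.
All of (e)'s requirements are met (a current Small Employer Certificate is held; a current General Declaration is held; the employer operates from a single site). Under paragraphs (i)–(n): (i) would limit (e) — a current Schedule D Approval is held — but (j) sets (i) aside: (j) operates against (i): the qualifying period is 335 days, meeting the 260 days threshold. (k) would limit (j) — at least one employee exceeds 30 hours/week — but (l) sets (k) aside: (l) operates against (k): a current Schedule 6 Certificate is held. (m) would limit (l) — a current Tier E Exemption Letter is held — but (n) sets (m) aside: (n) applies — a current Tier A Exemption Letter is held. Exception (e) stands.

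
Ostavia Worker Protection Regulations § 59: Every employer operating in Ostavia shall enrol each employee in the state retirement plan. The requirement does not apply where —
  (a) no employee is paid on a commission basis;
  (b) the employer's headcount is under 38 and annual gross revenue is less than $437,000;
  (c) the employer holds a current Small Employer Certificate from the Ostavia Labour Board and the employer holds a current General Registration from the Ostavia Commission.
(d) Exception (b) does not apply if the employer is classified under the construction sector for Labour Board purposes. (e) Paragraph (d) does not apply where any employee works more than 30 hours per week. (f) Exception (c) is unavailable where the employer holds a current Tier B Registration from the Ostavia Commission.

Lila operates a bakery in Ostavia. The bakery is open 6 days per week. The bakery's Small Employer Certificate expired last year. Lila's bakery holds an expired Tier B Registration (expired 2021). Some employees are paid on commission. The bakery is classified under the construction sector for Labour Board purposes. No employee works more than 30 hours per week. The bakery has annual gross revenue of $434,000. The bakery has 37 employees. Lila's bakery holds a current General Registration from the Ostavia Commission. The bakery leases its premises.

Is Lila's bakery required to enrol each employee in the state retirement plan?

Exception (a) fails — some employees are paid on commission.
All of (b)'s requirements are met (the employer's headcount is 37, under the 38 limit; annual gross revenue is $434,000, less than the $437,000 limit). Turning to paragraphs (d)–(e): (d) operates against (b): the bakery is classified under the construction sector. (e), which would lift (d), does not operate here — no employee exceeds 30 hours/week. Exception (b) does not apply.
Exception (c) does not apply: the Small Employer Certificate has expired.
None of the exceptions is available; § 59 applies in full.

Yes — Lila's bakery must enrol each employee in the state retirement plan.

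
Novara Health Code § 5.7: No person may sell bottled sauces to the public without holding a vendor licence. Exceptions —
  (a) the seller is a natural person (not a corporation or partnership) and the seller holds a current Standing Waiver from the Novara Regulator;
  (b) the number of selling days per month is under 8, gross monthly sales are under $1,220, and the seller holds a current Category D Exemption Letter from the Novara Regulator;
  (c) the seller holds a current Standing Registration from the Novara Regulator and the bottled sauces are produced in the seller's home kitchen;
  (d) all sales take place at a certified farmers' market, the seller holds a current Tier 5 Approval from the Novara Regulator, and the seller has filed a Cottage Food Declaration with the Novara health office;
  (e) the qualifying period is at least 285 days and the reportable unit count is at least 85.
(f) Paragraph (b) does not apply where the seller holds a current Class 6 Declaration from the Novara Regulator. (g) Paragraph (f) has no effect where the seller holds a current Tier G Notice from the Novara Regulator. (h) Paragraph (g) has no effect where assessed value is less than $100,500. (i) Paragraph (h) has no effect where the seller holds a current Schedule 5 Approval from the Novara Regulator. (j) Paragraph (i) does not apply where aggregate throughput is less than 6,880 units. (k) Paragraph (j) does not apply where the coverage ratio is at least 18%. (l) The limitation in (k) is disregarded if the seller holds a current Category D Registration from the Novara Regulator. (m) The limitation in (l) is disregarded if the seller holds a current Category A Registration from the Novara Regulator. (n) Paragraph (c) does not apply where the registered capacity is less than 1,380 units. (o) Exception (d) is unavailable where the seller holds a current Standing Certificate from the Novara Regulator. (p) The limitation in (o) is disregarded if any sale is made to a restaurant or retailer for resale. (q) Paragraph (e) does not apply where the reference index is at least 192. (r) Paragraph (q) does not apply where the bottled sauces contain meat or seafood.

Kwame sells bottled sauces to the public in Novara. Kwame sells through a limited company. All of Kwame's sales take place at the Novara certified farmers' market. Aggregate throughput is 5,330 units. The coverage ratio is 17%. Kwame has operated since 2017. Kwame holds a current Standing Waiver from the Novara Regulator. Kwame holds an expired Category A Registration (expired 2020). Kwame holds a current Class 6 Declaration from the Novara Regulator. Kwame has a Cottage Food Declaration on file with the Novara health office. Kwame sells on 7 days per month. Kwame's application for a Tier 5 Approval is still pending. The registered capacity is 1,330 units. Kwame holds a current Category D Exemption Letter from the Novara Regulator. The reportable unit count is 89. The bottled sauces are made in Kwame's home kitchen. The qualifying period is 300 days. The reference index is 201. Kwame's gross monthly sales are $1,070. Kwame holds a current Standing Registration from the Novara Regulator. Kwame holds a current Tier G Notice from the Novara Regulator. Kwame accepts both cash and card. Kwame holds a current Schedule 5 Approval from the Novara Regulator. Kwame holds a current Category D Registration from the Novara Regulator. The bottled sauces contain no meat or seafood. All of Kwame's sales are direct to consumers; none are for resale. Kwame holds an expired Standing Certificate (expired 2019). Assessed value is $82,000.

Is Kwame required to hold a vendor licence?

Exception (a) does not apply: the seller operates through a limited company.
Exception (b): the number of selling days per month is 7, under the 8 limit; gross monthly sales are $1,070, under the $1,220 limit; a current Category D Exemption Letter is held — every condition holds. Turning to paragraphs (f)–(m): (f) applies — a current Class 6 Declaration is held. (g) would limit (f) — a current Tier G Notice is held — but (h) sets (g) aside: (h) operates against (g): assessed value is $82,000, less than the $100,500 limit. (i) would limit (h) — a current Schedule 5 Approval is held — but (j) sets (i) aside: (j) operates against (i): aggregate throughput is 5,330 units, less than the 6,880 units limit. (k) does not operate here (the coverage ratio is 17%, short of 18%), so (j) stands. (b) is therefore removed.
Exception (c): a current Standing Registration is held; the bottled sauces are home-kitchen produced — every condition holds. However, paragraph (n) must be considered: (n) applies — the registered capacity is 1,330 units, less than the 1,380 units limit. Exception (c) does not apply.
Exception (d) does not apply: there is no Tier 5 Approval in force.
All of (e)'s requirements are met (the qualifying period is 300 days, meeting the 285 days threshold; the reportable unit count is 89, meeting the 85 threshold). However, paragraphs (q)–(r) must be considered: (q) operates against (e): the reference index is 201, meeting the 192 threshold. (r), which would lift (q), is not triggered — the bottled sauces contain no meat or seafood. (e) is therefore removed.
No exception applies. The general rule governs.

Yes — Kwame must hold a vendor licence.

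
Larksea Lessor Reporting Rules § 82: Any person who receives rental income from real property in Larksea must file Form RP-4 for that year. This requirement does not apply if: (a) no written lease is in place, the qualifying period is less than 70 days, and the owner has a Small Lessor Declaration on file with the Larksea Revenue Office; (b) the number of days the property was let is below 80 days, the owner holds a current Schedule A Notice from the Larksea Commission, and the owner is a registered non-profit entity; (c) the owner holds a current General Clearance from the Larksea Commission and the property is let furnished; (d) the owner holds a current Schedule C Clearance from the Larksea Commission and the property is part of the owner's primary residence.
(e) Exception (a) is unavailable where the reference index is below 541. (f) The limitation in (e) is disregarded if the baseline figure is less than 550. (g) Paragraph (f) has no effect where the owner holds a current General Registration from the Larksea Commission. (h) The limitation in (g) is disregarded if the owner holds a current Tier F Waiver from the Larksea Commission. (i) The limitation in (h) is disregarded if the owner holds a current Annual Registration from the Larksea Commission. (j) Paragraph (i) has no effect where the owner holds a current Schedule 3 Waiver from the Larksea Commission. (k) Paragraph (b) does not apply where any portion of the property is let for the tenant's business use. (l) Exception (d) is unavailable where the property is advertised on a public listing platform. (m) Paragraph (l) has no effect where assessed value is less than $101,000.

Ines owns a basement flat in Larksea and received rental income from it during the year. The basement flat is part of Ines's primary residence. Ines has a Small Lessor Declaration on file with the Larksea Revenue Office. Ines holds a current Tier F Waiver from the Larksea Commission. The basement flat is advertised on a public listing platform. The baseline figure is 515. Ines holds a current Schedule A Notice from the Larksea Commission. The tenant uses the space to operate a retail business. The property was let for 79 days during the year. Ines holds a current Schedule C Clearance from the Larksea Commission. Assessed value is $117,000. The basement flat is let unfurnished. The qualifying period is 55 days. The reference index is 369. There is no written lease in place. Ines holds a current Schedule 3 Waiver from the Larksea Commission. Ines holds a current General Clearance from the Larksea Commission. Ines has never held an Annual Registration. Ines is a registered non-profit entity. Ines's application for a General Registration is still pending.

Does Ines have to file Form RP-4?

No — exception (a) applies; Ines is not required to file Form RP-4.

All of (a)'s requirements are met (there is no written lease; the qualifying period is 55 days, less than the 70 days limit; a Small Lessor Declaration is on file). As to paragraphs (e)–(j): (e) applies (the reference index is 369, below the 541 limit), but is itself disapplied by (f): (f) operates — the baseline figure is 515, less than the 550 limit. (g), which would lift (f), is inapplicable — there is no General Registration in force. So (a) applies.
Exception (b)'s conditions are all satisfied: the number of days the property was let is 79 days, below the 80 days limit; a current Schedule A Notice is held; Ines is a registered non-profit. Turning to paragraph (k): (k) is engaged — the space is let for business use. So (b) is unavailable.
Exception (c) requires that the property is let furnished; but the property is let unfurnished, so (c) is unavailable.
Exception (d)'s conditions are all satisfied: a current Schedule C Clearance is held; the basement flat is part of the primary residence. But: (l) operates against (d): the property is publicly advertised. (m) does not operate here (assessed value is $117,000, not less than $101,000), so (l) stands. (d) is therefore removed.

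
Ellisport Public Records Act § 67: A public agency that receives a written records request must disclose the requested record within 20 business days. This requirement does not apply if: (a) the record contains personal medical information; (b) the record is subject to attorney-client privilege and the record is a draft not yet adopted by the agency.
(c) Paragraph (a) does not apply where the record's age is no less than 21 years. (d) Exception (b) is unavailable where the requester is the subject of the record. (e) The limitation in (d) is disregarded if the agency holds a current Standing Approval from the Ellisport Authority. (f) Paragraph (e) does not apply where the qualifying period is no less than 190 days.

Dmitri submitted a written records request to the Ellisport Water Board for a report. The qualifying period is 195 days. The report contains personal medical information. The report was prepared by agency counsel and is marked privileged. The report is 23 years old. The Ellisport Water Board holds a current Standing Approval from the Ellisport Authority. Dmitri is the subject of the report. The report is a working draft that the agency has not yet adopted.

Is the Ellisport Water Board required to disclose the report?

Yes — the Ellisport Water Board must disclose the report.

Exception (a): the report contains personal medical information — every condition holds. But applying paragraph (c): (c) applies — the record's age is 23 years, meeting the 21 years threshold. So (a) is unavailable.
Exception (b)'s conditions are all satisfied: the report is privileged; the report is an unadopted draft. Turning to paragraphs (d)–(f): (d) operates against (b): Dmitri is the subject of the report. (e) is triggered (a current Standing Approval is held), but is overridden by (f): (f) applies — the qualifying period is 195 days, meeting the 190 days threshold. So (b) is unavailable.
No exception applies. The general rule governs.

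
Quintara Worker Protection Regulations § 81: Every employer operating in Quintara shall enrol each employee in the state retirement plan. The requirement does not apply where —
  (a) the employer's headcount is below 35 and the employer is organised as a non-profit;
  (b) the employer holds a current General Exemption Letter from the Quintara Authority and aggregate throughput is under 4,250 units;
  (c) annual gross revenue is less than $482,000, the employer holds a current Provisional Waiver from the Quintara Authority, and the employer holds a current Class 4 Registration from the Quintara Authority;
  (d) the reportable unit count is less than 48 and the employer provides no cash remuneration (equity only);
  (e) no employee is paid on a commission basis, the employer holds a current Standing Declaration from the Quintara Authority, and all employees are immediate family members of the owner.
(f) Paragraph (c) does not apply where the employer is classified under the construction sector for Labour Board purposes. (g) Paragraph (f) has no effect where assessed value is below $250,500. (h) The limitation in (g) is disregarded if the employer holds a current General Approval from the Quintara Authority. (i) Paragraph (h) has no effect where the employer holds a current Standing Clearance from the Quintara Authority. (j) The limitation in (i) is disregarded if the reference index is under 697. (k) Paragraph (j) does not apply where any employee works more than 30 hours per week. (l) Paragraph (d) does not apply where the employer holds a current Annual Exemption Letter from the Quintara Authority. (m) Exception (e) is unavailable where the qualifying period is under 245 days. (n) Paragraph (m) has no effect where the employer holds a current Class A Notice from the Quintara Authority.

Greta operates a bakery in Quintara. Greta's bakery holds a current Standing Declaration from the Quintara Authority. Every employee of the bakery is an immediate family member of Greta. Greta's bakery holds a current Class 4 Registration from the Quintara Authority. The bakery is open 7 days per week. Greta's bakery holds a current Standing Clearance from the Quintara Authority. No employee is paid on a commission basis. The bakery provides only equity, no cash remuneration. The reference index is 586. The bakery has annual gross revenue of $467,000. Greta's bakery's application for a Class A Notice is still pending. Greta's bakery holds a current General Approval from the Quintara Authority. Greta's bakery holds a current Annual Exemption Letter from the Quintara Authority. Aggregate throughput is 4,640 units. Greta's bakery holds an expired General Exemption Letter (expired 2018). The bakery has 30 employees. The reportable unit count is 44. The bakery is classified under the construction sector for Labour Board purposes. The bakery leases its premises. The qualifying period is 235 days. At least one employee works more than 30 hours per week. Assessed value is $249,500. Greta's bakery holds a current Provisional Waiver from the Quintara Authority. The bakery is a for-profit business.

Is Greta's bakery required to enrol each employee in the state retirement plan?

No — exception (c) applies; Greta's bakery is not required to enrol each employee in the state retirement plan.

Exception (a) requires that the employer is organised as a non-profit; but the employer is for-profit, so (a) is unavailable.
Exception (b) fails — the General Exemption Letter is not current.
Exception (c) is satisfied on its face — annual gross revenue is $467,000, less than the $482,000 limit; a current Provisional Waiver is held; a current Class 4 Registration is held. As to paragraphs (f)–(k): (f) would limit (c) — the bakery is classified under the construction sector — but (g) sets (f) aside: (g) applies — assessed value is $249,500, below the $250,500 limit. (h) would limit (g) — a current General Approval is held — but (i) sets (h) aside: (i) operates against (h): a current Standing Clearance is held. (j) is engaged (the reference index is 586, under the 697 limit), but is itself disapplied by (k): (k) is triggered — at least one employee exceeds 30 hours/week. So (c) applies.
All of (d)'s requirements are met (the reportable unit count is 44, less than the 48 limit; remuneration is equity-only). But: (l) applies — a current Annual Exemption Letter is held. Exception (d) does not apply.
Exception (e) is satisfied on its face — no employee is paid on commission; a current Standing Declaration is held; every employee is an immediate family member. But applying paragraphs (m)–(n): (m) is engaged — the qualifying period is 235 days, under the 245 days limit. (n) is not engaged (the Class A Notice is not current), so (m) stands. Exception (e) does not apply.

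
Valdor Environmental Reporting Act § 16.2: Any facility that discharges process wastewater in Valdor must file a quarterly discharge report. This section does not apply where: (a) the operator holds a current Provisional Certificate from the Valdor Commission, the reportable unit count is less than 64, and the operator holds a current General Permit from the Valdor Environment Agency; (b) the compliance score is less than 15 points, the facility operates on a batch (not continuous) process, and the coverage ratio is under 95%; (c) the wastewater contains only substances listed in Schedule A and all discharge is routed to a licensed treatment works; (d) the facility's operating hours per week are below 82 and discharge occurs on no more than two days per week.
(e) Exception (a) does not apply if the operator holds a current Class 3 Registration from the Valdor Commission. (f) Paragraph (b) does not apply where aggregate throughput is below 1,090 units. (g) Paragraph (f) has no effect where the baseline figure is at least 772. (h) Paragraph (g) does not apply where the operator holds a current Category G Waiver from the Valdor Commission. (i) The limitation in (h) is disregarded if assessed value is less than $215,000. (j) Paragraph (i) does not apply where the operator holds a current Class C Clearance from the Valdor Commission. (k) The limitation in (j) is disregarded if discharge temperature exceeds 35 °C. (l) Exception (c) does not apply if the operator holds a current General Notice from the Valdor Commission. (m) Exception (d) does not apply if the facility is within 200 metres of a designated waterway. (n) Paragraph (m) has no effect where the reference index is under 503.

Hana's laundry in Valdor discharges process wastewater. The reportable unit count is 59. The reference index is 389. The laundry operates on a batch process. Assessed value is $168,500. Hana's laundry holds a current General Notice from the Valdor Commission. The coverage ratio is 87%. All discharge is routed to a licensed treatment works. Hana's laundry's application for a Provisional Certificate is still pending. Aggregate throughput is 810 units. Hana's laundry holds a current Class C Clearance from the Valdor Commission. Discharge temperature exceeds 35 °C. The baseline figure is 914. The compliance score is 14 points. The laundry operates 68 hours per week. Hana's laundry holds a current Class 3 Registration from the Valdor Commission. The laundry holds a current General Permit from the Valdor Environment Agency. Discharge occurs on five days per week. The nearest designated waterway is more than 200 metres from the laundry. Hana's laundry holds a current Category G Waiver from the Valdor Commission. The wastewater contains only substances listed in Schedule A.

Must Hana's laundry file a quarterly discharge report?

Exception (a) requires that the operator holds a current Provisional Certificate from the Valdor Commission; but no current Provisional Certificate is held, so (a) is unavailable.
Exception (b) is satisfied on its face — the compliance score is 14 points, less than the 15 points limit; the facility operates on a batch process; the coverage ratio is 87%, under the 95% limit. As to paragraphs (f)–(k): (f) applies (aggregate throughput is 810 units, below the 1,090 units limit), but is displaced by (g): (g) operates against (f): the baseline figure is 914, meeting the 772 threshold. (h) would limit (g) — a current Category G Waiver is held — but (i) sets (h) aside: (i) applies — assessed value is $168,500, less than the $215,000 limit. (j) is engaged (a current Class C Clearance is held), but is displaced by (k): (k) is engaged — discharge temperature exceeds 35 °C. So (b) applies.
Exception (c): the wastewater is Schedule-A-only; discharge is routed to a licensed treatment works — every condition holds. But applying paragraph (l): (l) applies — a current General Notice is held. (c) is therefore removed.
Exception (d) does not apply: discharge occurs on five days per week.

No — exception (b) applies; Hana's laundry is not required to file a quarterly discharge report.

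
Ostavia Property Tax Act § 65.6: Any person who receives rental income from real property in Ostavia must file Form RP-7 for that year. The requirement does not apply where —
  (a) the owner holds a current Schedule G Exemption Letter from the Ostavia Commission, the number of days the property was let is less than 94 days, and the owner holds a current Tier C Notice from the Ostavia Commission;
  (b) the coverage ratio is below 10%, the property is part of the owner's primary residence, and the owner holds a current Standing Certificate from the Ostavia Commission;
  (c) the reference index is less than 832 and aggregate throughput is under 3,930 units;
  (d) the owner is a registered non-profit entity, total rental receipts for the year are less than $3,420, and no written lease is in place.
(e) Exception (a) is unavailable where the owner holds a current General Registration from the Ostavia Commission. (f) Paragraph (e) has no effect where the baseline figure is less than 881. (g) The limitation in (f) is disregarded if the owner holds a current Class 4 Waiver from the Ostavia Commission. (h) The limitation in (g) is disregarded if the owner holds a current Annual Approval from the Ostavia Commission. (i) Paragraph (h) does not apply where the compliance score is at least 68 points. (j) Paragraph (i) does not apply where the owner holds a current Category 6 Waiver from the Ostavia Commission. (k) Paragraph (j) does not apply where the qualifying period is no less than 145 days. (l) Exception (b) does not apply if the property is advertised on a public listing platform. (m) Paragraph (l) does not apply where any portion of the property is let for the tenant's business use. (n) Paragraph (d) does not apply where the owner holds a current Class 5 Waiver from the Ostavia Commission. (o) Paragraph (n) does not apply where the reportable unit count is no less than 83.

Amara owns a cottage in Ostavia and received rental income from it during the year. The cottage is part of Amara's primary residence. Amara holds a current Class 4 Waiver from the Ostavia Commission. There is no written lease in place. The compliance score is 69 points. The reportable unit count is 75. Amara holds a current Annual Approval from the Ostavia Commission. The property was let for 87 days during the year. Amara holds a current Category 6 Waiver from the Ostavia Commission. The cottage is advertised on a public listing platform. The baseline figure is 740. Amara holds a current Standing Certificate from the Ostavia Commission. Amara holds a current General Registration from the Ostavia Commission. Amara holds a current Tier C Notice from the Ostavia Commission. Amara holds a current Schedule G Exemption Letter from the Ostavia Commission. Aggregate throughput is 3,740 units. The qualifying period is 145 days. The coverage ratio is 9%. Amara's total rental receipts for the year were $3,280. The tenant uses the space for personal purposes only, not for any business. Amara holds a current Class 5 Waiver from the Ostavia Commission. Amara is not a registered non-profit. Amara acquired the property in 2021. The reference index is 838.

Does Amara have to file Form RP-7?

Yes — Amara must file Form RP-7.

All of (a)'s requirements are met (a current Schedule G Exemption Letter is held; the number of days the property was let is 87 days, less than the 94 days limit; a current Tier C Notice is held). Turning to paragraphs (e)–(k): (e) operates against (a): a current General Registration is held. (f) applies (the baseline figure is 740, less than the 881 limit), but is overridden by (g): (g) is engaged — a current Class 4 Waiver is held. (h) operates (a current Annual Approval is held), but is itself disapplied by (i): (i) is engaged — the compliance score is 69 points, meeting the 68 points threshold. (j) would limit (i) — a current Category 6 Waiver is held — but (k) sets (j) aside: (k) is triggered — the qualifying period is 145 days, meeting the 145 days threshold. (a) is therefore removed.
Exception (b)'s conditions are all satisfied: the coverage ratio is 9%, below the 10% limit; the cottage is part of the primary residence; a current Standing Certificate is held. However, paragraphs (l)–(m) must be considered: (l) operates against (b): the property is publicly advertised. (m), which would lift (l), is inapplicable — the space is used for personal purposes only. Exception (b) does not apply.
Exception (c) fails — the reference index is 838, not less than 832.
Exception (d) fails — Amara is not a registered non-profit.
None of the exceptions is available; § 65.6 applies in full.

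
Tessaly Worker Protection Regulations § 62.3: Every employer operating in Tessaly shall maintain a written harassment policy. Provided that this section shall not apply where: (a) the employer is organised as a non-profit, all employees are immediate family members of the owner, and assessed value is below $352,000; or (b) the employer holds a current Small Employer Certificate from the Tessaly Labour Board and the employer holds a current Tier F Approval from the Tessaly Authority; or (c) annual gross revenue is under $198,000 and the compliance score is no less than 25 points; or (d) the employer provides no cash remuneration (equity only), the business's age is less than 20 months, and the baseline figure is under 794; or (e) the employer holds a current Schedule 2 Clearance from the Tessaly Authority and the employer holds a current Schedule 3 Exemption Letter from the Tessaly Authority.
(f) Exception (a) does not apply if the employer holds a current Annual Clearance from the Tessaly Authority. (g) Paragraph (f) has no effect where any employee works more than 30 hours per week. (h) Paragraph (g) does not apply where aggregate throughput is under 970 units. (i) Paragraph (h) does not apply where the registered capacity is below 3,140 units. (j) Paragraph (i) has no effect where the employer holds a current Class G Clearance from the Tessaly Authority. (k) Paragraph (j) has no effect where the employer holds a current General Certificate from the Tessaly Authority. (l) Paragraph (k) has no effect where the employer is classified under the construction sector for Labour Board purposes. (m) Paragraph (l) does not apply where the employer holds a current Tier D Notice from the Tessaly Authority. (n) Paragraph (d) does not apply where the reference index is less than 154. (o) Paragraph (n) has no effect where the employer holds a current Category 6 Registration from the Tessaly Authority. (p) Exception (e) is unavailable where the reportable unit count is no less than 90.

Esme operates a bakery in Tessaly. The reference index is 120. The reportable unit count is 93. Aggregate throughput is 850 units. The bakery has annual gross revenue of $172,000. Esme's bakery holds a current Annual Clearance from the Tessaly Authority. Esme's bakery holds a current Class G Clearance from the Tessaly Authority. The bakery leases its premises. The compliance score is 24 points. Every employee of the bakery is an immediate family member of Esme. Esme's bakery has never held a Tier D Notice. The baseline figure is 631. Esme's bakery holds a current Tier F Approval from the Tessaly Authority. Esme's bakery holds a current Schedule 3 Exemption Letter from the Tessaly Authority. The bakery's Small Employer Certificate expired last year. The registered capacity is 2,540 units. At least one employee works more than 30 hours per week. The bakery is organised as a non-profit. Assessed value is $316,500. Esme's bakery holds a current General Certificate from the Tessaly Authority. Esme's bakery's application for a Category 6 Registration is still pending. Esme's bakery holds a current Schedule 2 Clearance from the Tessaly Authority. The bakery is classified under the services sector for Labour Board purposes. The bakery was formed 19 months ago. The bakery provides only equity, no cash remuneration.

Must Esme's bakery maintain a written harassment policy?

All of (a)'s requirements are met (the employer is a non-profit; every employee is an immediate family member; assessed value is $316,500, below the $352,000 limit). Applying paragraphs (f)–(m): (f) applies (a current Annual Clearance is held), but is set aside by (g): (g) is triggered — at least one employee exceeds 30 hours/week. (h) would limit (g) — aggregate throughput is 850 units, under the 970 units limit — but (i) sets (h) aside: (i) is engaged — the registered capacity is 2,540 units, below the 3,140 units limit. (j) is engaged (a current Class G Clearance is held), but is overridden by (k): (k) operates against (j): a current General Certificate is held. (l), which would lift (k), is inapplicable — the bakery is classified under the services sector. Exception (a) stands.
Exception (b) fails — the Small Employer Certificate has expired.
Exception (c) does not apply: the compliance score is 24 points, short of 25 points.
All of (d)'s requirements are met (remuneration is equity-only; the business's age is 19 months, less than the 20 months limit; the baseline figure is 631, under the 794 limit). Turning to paragraphs (n)–(o): (n) operates against (d): the reference index is 120, less than the 154 limit. (o), which would lift (n), is not triggered — no current Category 6 Registration is held. So (d) is unavailable.
All of (e)'s requirements are met (a current Schedule 2 Clearance is held; a current Schedule 3 Exemption Letter is held). However, paragraph (p) must be considered: (p) is triggered — the reportable unit count is 93, meeting the 90 threshold. Exception (e) does not apply.

No — exception (a) applies; Esme's bakery is not required to maintain a written harassment policy.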